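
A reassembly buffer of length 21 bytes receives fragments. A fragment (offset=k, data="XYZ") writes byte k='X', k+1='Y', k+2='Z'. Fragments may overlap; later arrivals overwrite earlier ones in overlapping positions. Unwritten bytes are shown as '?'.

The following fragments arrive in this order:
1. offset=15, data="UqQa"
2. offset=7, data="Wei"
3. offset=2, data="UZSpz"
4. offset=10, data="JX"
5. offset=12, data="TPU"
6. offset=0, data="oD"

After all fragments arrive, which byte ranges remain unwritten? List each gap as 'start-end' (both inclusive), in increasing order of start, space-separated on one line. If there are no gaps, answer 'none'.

Answer: 19-20

Derivation:
Fragment 1: offset=15 len=4
Fragment 2: offset=7 len=3
Fragment 3: offset=2 len=5
Fragment 4: offset=10 len=2
Fragment 5: offset=12 len=3
Fragment 6: offset=0 len=2
Gaps: 19-20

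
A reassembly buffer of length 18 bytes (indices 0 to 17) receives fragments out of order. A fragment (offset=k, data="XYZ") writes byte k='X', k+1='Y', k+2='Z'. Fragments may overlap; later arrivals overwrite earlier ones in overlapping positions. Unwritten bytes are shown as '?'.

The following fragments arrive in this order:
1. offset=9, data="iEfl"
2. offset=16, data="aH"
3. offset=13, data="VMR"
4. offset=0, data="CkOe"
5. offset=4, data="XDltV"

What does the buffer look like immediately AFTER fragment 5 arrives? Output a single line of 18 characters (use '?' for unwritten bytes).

Fragment 1: offset=9 data="iEfl" -> buffer=?????????iEfl?????
Fragment 2: offset=16 data="aH" -> buffer=?????????iEfl???aH
Fragment 3: offset=13 data="VMR" -> buffer=?????????iEflVMRaH
Fragment 4: offset=0 data="CkOe" -> buffer=CkOe?????iEflVMRaH
Fragment 5: offset=4 data="XDltV" -> buffer=CkOeXDltViEflVMRaH

Answer: CkOeXDltViEflVMRaH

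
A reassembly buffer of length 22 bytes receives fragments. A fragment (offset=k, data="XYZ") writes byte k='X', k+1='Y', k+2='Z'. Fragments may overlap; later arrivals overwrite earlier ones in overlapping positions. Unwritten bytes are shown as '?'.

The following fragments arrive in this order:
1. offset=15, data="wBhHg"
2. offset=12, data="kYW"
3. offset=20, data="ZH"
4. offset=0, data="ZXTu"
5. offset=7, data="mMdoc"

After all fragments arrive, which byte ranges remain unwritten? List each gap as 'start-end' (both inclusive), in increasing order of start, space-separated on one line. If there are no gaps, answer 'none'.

Fragment 1: offset=15 len=5
Fragment 2: offset=12 len=3
Fragment 3: offset=20 len=2
Fragment 4: offset=0 len=4
Fragment 5: offset=7 len=5
Gaps: 4-6

Answer: 4-6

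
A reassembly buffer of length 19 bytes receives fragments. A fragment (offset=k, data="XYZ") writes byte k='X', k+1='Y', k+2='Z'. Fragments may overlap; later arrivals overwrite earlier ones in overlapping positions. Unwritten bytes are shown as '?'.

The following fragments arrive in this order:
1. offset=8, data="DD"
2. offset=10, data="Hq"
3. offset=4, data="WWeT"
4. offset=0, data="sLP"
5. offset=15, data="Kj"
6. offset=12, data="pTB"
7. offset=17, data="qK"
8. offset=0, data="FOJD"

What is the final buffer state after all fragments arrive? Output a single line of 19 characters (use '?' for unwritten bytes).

Answer: FOJDWWeTDDHqpTBKjqK

Derivation:
Fragment 1: offset=8 data="DD" -> buffer=????????DD?????????
Fragment 2: offset=10 data="Hq" -> buffer=????????DDHq???????
Fragment 3: offset=4 data="WWeT" -> buffer=????WWeTDDHq???????
Fragment 4: offset=0 data="sLP" -> buffer=sLP?WWeTDDHq???????
Fragment 5: offset=15 data="Kj" -> buffer=sLP?WWeTDDHq???Kj??
Fragment 6: offset=12 data="pTB" -> buffer=sLP?WWeTDDHqpTBKj??
Fragment 7: offset=17 data="qK" -> buffer=sLP?WWeTDDHqpTBKjqK
Fragment 8: offset=0 data="FOJD" -> buffer=FOJDWWeTDDHqpTBKjqK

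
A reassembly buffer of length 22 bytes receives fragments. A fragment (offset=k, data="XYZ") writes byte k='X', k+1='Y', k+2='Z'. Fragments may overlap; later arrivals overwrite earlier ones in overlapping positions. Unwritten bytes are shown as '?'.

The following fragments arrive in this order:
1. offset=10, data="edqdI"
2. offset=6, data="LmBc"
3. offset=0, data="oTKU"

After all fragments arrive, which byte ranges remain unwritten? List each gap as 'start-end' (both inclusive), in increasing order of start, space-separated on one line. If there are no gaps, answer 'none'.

Answer: 4-5 15-21

Derivation:
Fragment 1: offset=10 len=5
Fragment 2: offset=6 len=4
Fragment 3: offset=0 len=4
Gaps: 4-5 15-21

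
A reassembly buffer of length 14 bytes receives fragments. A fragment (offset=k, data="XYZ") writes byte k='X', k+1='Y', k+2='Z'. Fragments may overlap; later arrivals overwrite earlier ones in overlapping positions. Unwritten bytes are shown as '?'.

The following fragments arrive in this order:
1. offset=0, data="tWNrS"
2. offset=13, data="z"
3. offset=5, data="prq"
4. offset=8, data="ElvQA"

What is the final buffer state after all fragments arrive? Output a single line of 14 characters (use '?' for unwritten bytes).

Fragment 1: offset=0 data="tWNrS" -> buffer=tWNrS?????????
Fragment 2: offset=13 data="z" -> buffer=tWNrS????????z
Fragment 3: offset=5 data="prq" -> buffer=tWNrSprq?????z
Fragment 4: offset=8 data="ElvQA" -> buffer=tWNrSprqElvQAz

Answer: tWNrSprqElvQAz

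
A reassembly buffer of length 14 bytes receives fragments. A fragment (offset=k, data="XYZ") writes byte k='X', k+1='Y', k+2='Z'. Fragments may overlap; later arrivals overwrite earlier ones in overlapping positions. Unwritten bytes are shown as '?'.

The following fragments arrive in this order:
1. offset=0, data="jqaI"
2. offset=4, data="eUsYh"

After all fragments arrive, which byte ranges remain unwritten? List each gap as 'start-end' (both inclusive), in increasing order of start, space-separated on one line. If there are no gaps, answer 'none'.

Fragment 1: offset=0 len=4
Fragment 2: offset=4 len=5
Gaps: 9-13

Answer: 9-13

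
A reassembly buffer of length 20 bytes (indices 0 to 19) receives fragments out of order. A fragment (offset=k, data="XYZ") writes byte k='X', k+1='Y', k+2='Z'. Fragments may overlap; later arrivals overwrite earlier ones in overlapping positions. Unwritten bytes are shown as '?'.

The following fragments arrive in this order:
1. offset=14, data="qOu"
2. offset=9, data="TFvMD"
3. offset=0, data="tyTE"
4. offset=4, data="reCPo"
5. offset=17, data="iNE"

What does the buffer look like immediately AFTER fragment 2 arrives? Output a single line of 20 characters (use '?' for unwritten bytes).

Fragment 1: offset=14 data="qOu" -> buffer=??????????????qOu???
Fragment 2: offset=9 data="TFvMD" -> buffer=?????????TFvMDqOu???

Answer: ?????????TFvMDqOu???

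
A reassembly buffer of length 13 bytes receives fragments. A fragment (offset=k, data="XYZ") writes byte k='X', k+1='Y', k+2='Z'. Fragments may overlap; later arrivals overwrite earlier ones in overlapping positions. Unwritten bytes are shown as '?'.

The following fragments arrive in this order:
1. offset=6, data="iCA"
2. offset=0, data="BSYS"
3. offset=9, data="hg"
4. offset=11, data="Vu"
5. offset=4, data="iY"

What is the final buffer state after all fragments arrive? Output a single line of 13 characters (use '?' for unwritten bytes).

Answer: BSYSiYiCAhgVu

Derivation:
Fragment 1: offset=6 data="iCA" -> buffer=??????iCA????
Fragment 2: offset=0 data="BSYS" -> buffer=BSYS??iCA????
Fragment 3: offset=9 data="hg" -> buffer=BSYS??iCAhg??
Fragment 4: offset=11 data="Vu" -> buffer=BSYS??iCAhgVu
Fragment 5: offset=4 data="iY" -> buffer=BSYSiYiCAhgVu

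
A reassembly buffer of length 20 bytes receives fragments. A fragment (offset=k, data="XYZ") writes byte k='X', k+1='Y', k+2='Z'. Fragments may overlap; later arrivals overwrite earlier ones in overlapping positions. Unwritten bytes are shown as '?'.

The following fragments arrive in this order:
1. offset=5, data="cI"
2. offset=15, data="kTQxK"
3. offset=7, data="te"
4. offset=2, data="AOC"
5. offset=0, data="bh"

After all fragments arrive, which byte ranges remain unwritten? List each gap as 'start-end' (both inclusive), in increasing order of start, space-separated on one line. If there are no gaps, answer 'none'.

Answer: 9-14

Derivation:
Fragment 1: offset=5 len=2
Fragment 2: offset=15 len=5
Fragment 3: offset=7 len=2
Fragment 4: offset=2 len=3
Fragment 5: offset=0 len=2
Gaps: 9-14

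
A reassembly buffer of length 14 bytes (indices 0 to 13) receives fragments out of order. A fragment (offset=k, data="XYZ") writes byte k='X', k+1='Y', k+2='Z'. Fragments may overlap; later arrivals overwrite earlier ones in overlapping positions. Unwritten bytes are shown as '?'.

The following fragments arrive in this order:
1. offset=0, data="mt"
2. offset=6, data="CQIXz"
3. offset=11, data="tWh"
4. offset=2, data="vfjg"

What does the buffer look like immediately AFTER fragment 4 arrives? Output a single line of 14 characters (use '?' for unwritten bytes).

Fragment 1: offset=0 data="mt" -> buffer=mt????????????
Fragment 2: offset=6 data="CQIXz" -> buffer=mt????CQIXz???
Fragment 3: offset=11 data="tWh" -> buffer=mt????CQIXztWh
Fragment 4: offset=2 data="vfjg" -> buffer=mtvfjgCQIXztWh

Answer: mtvfjgCQIXztWh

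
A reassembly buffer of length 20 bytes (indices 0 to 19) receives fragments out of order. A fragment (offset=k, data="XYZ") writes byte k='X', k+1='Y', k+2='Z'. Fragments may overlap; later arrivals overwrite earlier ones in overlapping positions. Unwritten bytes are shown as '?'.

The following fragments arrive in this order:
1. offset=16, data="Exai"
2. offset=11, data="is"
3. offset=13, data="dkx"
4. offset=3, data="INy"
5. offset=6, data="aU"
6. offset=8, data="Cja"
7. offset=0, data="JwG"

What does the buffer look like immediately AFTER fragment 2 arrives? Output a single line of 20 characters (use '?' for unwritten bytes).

Answer: ???????????is???Exai

Derivation:
Fragment 1: offset=16 data="Exai" -> buffer=????????????????Exai
Fragment 2: offset=11 data="is" -> buffer=???????????is???Exai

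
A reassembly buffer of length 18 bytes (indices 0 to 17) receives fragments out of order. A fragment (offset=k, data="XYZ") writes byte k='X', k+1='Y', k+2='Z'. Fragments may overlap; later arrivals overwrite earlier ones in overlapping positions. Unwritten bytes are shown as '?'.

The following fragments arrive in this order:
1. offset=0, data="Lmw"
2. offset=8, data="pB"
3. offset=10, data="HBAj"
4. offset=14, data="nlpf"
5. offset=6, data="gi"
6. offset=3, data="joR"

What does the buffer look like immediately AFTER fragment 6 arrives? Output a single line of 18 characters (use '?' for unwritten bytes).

Answer: LmwjoRgipBHBAjnlpf

Derivation:
Fragment 1: offset=0 data="Lmw" -> buffer=Lmw???????????????
Fragment 2: offset=8 data="pB" -> buffer=Lmw?????pB????????
Fragment 3: offset=10 data="HBAj" -> buffer=Lmw?????pBHBAj????
Fragment 4: offset=14 data="nlpf" -> buffer=Lmw?????pBHBAjnlpf
Fragment 5: offset=6 data="gi" -> buffer=Lmw???gipBHBAjnlpf
Fragment 6: offset=3 data="joR" -> buffer=LmwjoRgipBHBAjnlpf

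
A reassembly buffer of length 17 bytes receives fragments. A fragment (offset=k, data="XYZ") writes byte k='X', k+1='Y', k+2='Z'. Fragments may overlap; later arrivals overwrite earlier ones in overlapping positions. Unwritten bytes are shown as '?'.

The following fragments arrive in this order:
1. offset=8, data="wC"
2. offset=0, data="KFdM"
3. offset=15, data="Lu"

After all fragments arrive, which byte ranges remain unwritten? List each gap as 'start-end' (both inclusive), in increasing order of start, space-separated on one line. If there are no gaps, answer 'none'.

Answer: 4-7 10-14

Derivation:
Fragment 1: offset=8 len=2
Fragment 2: offset=0 len=4
Fragment 3: offset=15 len=2
Gaps: 4-7 10-14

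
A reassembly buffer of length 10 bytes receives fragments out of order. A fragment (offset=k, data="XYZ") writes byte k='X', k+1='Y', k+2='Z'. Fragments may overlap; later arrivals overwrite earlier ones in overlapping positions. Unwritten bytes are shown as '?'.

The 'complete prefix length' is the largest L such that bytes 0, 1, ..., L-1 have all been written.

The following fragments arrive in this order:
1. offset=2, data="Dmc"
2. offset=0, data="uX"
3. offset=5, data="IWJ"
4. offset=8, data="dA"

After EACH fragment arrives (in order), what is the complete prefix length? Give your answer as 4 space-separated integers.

Fragment 1: offset=2 data="Dmc" -> buffer=??Dmc????? -> prefix_len=0
Fragment 2: offset=0 data="uX" -> buffer=uXDmc????? -> prefix_len=5
Fragment 3: offset=5 data="IWJ" -> buffer=uXDmcIWJ?? -> prefix_len=8
Fragment 4: offset=8 data="dA" -> buffer=uXDmcIWJdA -> prefix_len=10

Answer: 0 5 8 10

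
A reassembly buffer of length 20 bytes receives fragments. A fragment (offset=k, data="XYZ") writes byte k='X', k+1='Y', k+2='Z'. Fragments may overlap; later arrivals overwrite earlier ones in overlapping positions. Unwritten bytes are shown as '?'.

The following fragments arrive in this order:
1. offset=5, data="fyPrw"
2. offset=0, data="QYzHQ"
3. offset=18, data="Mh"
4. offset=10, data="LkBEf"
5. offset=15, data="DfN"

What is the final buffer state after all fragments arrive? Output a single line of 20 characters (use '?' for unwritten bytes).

Answer: QYzHQfyPrwLkBEfDfNMh

Derivation:
Fragment 1: offset=5 data="fyPrw" -> buffer=?????fyPrw??????????
Fragment 2: offset=0 data="QYzHQ" -> buffer=QYzHQfyPrw??????????
Fragment 3: offset=18 data="Mh" -> buffer=QYzHQfyPrw????????Mh
Fragment 4: offset=10 data="LkBEf" -> buffer=QYzHQfyPrwLkBEf???Mh
Fragment 5: offset=15 data="DfN" -> buffer=QYzHQfyPrwLkBEfDfNMh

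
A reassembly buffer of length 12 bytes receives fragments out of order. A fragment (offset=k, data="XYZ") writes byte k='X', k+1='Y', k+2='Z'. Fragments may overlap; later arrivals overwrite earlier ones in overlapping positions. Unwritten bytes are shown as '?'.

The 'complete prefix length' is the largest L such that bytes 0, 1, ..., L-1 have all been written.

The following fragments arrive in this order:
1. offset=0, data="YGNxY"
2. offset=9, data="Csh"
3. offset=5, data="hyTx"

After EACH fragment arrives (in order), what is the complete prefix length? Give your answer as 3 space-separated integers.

Fragment 1: offset=0 data="YGNxY" -> buffer=YGNxY??????? -> prefix_len=5
Fragment 2: offset=9 data="Csh" -> buffer=YGNxY????Csh -> prefix_len=5
Fragment 3: offset=5 data="hyTx" -> buffer=YGNxYhyTxCsh -> prefix_len=12

Answer: 5 5 12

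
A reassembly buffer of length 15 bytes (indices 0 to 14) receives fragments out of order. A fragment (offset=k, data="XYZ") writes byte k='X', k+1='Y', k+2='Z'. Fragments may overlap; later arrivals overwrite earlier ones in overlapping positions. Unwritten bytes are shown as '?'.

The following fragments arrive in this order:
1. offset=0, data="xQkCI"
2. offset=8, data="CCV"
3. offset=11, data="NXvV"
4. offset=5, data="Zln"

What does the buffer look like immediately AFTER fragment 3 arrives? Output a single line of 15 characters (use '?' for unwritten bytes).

Fragment 1: offset=0 data="xQkCI" -> buffer=xQkCI??????????
Fragment 2: offset=8 data="CCV" -> buffer=xQkCI???CCV????
Fragment 3: offset=11 data="NXvV" -> buffer=xQkCI???CCVNXvV

Answer: xQkCI???CCVNXvV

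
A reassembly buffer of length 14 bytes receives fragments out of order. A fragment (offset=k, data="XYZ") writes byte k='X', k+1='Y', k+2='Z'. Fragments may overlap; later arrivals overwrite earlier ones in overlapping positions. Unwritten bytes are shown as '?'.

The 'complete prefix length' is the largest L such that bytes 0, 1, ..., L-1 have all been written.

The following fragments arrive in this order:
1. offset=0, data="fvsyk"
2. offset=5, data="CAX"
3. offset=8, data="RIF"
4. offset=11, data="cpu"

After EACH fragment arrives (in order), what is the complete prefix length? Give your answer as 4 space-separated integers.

Fragment 1: offset=0 data="fvsyk" -> buffer=fvsyk????????? -> prefix_len=5
Fragment 2: offset=5 data="CAX" -> buffer=fvsykCAX?????? -> prefix_len=8
Fragment 3: offset=8 data="RIF" -> buffer=fvsykCAXRIF??? -> prefix_len=11
Fragment 4: offset=11 data="cpu" -> buffer=fvsykCAXRIFcpu -> prefix_len=14

Answer: 5 8 11 14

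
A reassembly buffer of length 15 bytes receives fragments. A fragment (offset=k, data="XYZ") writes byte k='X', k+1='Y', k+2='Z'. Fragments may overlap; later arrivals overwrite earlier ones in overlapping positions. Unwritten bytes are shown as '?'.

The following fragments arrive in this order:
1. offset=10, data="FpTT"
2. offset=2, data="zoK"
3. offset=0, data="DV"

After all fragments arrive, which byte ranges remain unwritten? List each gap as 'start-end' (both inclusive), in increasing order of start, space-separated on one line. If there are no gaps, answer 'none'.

Fragment 1: offset=10 len=4
Fragment 2: offset=2 len=3
Fragment 3: offset=0 len=2
Gaps: 5-9 14-14

Answer: 5-9 14-14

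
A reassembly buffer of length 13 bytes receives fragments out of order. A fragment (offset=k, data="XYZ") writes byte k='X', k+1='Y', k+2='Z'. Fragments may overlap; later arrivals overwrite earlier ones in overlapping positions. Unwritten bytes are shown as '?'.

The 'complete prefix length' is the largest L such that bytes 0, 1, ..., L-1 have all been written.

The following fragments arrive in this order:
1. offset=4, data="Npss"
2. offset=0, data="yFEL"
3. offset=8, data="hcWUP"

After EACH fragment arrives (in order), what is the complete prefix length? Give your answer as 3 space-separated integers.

Fragment 1: offset=4 data="Npss" -> buffer=????Npss????? -> prefix_len=0
Fragment 2: offset=0 data="yFEL" -> buffer=yFELNpss????? -> prefix_len=8
Fragment 3: offset=8 data="hcWUP" -> buffer=yFELNpsshcWUP -> prefix_len=13

Answer: 0 8 13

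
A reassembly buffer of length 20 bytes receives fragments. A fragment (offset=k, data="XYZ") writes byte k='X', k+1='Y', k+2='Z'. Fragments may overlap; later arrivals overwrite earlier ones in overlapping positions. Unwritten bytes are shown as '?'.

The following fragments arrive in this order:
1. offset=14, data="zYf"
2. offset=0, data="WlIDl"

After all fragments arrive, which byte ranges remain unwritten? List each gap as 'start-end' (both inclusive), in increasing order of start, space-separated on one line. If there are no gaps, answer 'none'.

Answer: 5-13 17-19

Derivation:
Fragment 1: offset=14 len=3
Fragment 2: offset=0 len=5
Gaps: 5-13 17-19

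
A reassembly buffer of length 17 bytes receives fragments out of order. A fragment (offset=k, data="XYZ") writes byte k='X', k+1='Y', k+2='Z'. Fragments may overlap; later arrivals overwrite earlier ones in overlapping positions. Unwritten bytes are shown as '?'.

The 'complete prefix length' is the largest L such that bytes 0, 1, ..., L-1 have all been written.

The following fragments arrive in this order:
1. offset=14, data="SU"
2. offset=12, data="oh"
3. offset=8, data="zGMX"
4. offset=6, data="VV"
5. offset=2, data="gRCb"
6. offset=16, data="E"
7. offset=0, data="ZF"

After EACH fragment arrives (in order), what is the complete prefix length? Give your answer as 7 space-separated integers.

Fragment 1: offset=14 data="SU" -> buffer=??????????????SU? -> prefix_len=0
Fragment 2: offset=12 data="oh" -> buffer=????????????ohSU? -> prefix_len=0
Fragment 3: offset=8 data="zGMX" -> buffer=????????zGMXohSU? -> prefix_len=0
Fragment 4: offset=6 data="VV" -> buffer=??????VVzGMXohSU? -> prefix_len=0
Fragment 5: offset=2 data="gRCb" -> buffer=??gRCbVVzGMXohSU? -> prefix_len=0
Fragment 6: offset=16 data="E" -> buffer=??gRCbVVzGMXohSUE -> prefix_len=0
Fragment 7: offset=0 data="ZF" -> buffer=ZFgRCbVVzGMXohSUE -> prefix_len=17

Answer: 0 0 0 0 0 0 17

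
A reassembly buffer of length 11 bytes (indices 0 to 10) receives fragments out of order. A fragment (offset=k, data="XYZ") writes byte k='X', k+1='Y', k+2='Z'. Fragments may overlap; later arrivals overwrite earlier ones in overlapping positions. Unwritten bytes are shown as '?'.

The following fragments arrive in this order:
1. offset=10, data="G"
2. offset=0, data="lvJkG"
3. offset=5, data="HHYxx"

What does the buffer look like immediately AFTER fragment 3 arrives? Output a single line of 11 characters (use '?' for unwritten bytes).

Answer: lvJkGHHYxxG

Derivation:
Fragment 1: offset=10 data="G" -> buffer=??????????G
Fragment 2: offset=0 data="lvJkG" -> buffer=lvJkG?????G
Fragment 3: offset=5 data="HHYxx" -> buffer=lvJkGHHYxxG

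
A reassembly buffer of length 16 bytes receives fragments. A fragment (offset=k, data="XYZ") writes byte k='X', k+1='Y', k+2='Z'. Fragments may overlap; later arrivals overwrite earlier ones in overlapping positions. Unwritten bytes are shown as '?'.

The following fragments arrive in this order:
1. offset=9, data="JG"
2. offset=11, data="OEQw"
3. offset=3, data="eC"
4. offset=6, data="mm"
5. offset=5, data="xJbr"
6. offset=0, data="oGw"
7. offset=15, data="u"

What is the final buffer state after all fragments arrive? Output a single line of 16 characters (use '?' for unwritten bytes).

Answer: oGweCxJbrJGOEQwu

Derivation:
Fragment 1: offset=9 data="JG" -> buffer=?????????JG?????
Fragment 2: offset=11 data="OEQw" -> buffer=?????????JGOEQw?
Fragment 3: offset=3 data="eC" -> buffer=???eC????JGOEQw?
Fragment 4: offset=6 data="mm" -> buffer=???eC?mm?JGOEQw?
Fragment 5: offset=5 data="xJbr" -> buffer=???eCxJbrJGOEQw?
Fragment 6: offset=0 data="oGw" -> buffer=oGweCxJbrJGOEQw?
Fragment 7: offset=15 data="u" -> buffer=oGweCxJbrJGOEQwu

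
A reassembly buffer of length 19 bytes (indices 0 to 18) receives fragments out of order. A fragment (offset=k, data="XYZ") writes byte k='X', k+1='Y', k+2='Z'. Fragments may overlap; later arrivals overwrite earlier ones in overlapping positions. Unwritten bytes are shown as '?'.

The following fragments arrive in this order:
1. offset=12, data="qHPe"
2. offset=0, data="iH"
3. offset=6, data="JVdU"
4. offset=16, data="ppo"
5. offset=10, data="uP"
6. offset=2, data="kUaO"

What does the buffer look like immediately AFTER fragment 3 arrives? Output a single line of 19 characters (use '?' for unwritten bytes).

Fragment 1: offset=12 data="qHPe" -> buffer=????????????qHPe???
Fragment 2: offset=0 data="iH" -> buffer=iH??????????qHPe???
Fragment 3: offset=6 data="JVdU" -> buffer=iH????JVdU??qHPe???

Answer: iH????JVdU??qHPe???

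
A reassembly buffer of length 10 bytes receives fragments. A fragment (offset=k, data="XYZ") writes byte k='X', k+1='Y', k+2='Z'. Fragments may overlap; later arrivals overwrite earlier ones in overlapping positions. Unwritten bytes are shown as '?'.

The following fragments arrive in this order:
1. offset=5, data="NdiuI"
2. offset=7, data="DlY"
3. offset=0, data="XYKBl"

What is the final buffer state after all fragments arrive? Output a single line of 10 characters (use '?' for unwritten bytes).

Fragment 1: offset=5 data="NdiuI" -> buffer=?????NdiuI
Fragment 2: offset=7 data="DlY" -> buffer=?????NdDlY
Fragment 3: offset=0 data="XYKBl" -> buffer=XYKBlNdDlY

Answer: XYKBlNdDlY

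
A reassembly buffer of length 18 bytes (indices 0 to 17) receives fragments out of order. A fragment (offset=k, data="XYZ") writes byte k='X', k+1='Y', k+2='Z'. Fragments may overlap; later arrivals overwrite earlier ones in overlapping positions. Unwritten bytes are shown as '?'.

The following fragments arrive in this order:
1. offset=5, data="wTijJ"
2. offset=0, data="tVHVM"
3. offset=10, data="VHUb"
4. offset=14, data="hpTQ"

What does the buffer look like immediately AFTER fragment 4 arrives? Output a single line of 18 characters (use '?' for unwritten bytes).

Answer: tVHVMwTijJVHUbhpTQ

Derivation:
Fragment 1: offset=5 data="wTijJ" -> buffer=?????wTijJ????????
Fragment 2: offset=0 data="tVHVM" -> buffer=tVHVMwTijJ????????
Fragment 3: offset=10 data="VHUb" -> buffer=tVHVMwTijJVHUb????
Fragment 4: offset=14 data="hpTQ" -> buffer=tVHVMwTijJVHUbhpTQ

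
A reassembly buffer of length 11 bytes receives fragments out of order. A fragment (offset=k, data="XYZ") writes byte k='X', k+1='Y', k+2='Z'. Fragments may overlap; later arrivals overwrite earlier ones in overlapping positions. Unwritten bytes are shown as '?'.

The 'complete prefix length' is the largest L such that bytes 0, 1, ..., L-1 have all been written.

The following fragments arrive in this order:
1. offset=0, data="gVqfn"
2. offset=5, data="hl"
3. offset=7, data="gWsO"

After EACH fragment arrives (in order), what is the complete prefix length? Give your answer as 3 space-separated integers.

Answer: 5 7 11

Derivation:
Fragment 1: offset=0 data="gVqfn" -> buffer=gVqfn?????? -> prefix_len=5
Fragment 2: offset=5 data="hl" -> buffer=gVqfnhl???? -> prefix_len=7
Fragment 3: offset=7 data="gWsO" -> buffer=gVqfnhlgWsO -> prefix_len=11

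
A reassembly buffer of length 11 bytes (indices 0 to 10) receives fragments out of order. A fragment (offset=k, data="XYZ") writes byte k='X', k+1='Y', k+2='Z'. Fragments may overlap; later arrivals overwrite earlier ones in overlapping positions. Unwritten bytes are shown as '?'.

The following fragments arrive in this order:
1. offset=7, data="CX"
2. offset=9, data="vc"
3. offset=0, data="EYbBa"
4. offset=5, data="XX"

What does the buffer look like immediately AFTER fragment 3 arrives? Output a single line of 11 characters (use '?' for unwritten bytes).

Answer: EYbBa??CXvc

Derivation:
Fragment 1: offset=7 data="CX" -> buffer=???????CX??
Fragment 2: offset=9 data="vc" -> buffer=???????CXvc
Fragment 3: offset=0 data="EYbBa" -> buffer=EYbBa??CXvc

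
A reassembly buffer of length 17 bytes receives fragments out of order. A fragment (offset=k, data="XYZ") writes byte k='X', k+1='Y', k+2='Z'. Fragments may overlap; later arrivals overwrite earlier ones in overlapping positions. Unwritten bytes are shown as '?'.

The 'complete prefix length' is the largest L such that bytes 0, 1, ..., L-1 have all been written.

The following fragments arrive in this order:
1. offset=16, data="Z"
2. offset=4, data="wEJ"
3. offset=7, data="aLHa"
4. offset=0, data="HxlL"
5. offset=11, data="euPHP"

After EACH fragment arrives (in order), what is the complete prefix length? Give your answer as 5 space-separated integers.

Fragment 1: offset=16 data="Z" -> buffer=????????????????Z -> prefix_len=0
Fragment 2: offset=4 data="wEJ" -> buffer=????wEJ?????????Z -> prefix_len=0
Fragment 3: offset=7 data="aLHa" -> buffer=????wEJaLHa?????Z -> prefix_len=0
Fragment 4: offset=0 data="HxlL" -> buffer=HxlLwEJaLHa?????Z -> prefix_len=11
Fragment 5: offset=11 data="euPHP" -> buffer=HxlLwEJaLHaeuPHPZ -> prefix_len=17

Answer: 0 0 0 11 17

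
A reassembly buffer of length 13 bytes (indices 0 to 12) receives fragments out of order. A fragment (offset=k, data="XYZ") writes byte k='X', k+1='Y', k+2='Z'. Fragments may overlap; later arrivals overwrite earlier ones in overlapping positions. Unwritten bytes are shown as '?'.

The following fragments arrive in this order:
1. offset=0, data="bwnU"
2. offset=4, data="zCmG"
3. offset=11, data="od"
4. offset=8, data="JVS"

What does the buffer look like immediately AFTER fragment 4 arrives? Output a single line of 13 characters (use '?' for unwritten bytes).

Answer: bwnUzCmGJVSod

Derivation:
Fragment 1: offset=0 data="bwnU" -> buffer=bwnU?????????
Fragment 2: offset=4 data="zCmG" -> buffer=bwnUzCmG?????
Fragment 3: offset=11 data="od" -> buffer=bwnUzCmG???od
Fragment 4: offset=8 data="JVS" -> buffer=bwnUzCmGJVSod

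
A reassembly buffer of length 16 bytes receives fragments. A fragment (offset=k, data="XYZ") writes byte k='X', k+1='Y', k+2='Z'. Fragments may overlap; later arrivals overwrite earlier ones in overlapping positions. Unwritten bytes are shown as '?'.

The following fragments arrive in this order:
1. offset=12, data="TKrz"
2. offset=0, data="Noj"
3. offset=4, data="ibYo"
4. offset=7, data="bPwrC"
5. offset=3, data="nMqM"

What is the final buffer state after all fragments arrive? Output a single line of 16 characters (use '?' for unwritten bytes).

Answer: NojnMqMbPwrCTKrz

Derivation:
Fragment 1: offset=12 data="TKrz" -> buffer=????????????TKrz
Fragment 2: offset=0 data="Noj" -> buffer=Noj?????????TKrz
Fragment 3: offset=4 data="ibYo" -> buffer=Noj?ibYo????TKrz
Fragment 4: offset=7 data="bPwrC" -> buffer=Noj?ibYbPwrCTKrz
Fragment 5: offset=3 data="nMqM" -> buffer=NojnMqMbPwrCTKrz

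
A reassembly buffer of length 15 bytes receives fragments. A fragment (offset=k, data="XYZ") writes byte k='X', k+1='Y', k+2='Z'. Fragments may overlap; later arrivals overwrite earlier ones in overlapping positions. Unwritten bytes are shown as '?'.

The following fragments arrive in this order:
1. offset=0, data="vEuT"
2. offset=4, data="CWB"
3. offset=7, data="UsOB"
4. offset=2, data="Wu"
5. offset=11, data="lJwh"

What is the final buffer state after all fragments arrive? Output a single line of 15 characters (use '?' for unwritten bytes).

Answer: vEWuCWBUsOBlJwh

Derivation:
Fragment 1: offset=0 data="vEuT" -> buffer=vEuT???????????
Fragment 2: offset=4 data="CWB" -> buffer=vEuTCWB????????
Fragment 3: offset=7 data="UsOB" -> buffer=vEuTCWBUsOB????
Fragment 4: offset=2 data="Wu" -> buffer=vEWuCWBUsOB????
Fragment 5: offset=11 data="lJwh" -> buffer=vEWuCWBUsOBlJwh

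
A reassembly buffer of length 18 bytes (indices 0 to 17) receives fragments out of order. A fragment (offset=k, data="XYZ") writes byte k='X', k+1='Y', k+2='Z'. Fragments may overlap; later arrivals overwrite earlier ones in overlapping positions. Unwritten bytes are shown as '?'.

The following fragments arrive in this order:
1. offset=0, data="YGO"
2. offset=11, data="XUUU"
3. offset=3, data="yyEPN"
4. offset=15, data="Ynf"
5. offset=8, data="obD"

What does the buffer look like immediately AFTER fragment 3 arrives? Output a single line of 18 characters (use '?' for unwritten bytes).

Fragment 1: offset=0 data="YGO" -> buffer=YGO???????????????
Fragment 2: offset=11 data="XUUU" -> buffer=YGO????????XUUU???
Fragment 3: offset=3 data="yyEPN" -> buffer=YGOyyEPN???XUUU???

Answer: YGOyyEPN???XUUU???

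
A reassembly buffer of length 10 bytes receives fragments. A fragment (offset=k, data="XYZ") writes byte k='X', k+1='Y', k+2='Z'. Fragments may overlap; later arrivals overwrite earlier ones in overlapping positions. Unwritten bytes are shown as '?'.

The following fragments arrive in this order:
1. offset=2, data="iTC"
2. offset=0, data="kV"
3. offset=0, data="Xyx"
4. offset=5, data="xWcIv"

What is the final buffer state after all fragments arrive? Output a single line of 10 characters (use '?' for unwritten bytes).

Answer: XyxTCxWcIv

Derivation:
Fragment 1: offset=2 data="iTC" -> buffer=??iTC?????
Fragment 2: offset=0 data="kV" -> buffer=kViTC?????
Fragment 3: offset=0 data="Xyx" -> buffer=XyxTC?????
Fragment 4: offset=5 data="xWcIv" -> buffer=XyxTCxWcIv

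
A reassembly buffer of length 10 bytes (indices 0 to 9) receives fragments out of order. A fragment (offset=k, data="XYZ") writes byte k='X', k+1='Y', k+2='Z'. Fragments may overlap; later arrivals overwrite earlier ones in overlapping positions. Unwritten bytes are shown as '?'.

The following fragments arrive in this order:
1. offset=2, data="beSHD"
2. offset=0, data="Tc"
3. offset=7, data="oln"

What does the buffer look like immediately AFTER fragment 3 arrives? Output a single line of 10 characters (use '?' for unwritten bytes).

Answer: TcbeSHDoln

Derivation:
Fragment 1: offset=2 data="beSHD" -> buffer=??beSHD???
Fragment 2: offset=0 data="Tc" -> buffer=TcbeSHD???
Fragment 3: offset=7 data="oln" -> buffer=TcbeSHDoln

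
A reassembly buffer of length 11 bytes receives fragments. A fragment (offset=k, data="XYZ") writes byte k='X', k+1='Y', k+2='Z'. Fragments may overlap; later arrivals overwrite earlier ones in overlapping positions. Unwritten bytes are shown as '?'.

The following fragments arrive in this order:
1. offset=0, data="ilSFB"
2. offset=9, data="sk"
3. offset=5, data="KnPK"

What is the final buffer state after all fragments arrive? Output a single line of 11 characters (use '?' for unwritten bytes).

Fragment 1: offset=0 data="ilSFB" -> buffer=ilSFB??????
Fragment 2: offset=9 data="sk" -> buffer=ilSFB????sk
Fragment 3: offset=5 data="KnPK" -> buffer=ilSFBKnPKsk

Answer: ilSFBKnPKsk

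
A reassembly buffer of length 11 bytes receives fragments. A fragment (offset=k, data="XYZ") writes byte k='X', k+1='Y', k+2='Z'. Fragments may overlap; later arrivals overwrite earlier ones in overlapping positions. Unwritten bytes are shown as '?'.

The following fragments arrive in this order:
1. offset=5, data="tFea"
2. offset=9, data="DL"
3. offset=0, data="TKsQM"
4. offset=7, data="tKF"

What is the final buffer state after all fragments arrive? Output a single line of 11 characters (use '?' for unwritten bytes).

Fragment 1: offset=5 data="tFea" -> buffer=?????tFea??
Fragment 2: offset=9 data="DL" -> buffer=?????tFeaDL
Fragment 3: offset=0 data="TKsQM" -> buffer=TKsQMtFeaDL
Fragment 4: offset=7 data="tKF" -> buffer=TKsQMtFtKFL

Answer: TKsQMtFtKFL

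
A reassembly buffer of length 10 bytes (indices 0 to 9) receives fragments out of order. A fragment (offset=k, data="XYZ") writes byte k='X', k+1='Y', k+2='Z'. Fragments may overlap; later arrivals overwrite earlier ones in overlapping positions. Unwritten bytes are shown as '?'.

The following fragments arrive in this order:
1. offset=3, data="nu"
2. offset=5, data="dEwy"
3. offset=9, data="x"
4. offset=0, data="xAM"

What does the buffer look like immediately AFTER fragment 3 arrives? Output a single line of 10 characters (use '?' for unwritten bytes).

Answer: ???nudEwyx

Derivation:
Fragment 1: offset=3 data="nu" -> buffer=???nu?????
Fragment 2: offset=5 data="dEwy" -> buffer=???nudEwy?
Fragment 3: offset=9 data="x" -> buffer=???nudEwyx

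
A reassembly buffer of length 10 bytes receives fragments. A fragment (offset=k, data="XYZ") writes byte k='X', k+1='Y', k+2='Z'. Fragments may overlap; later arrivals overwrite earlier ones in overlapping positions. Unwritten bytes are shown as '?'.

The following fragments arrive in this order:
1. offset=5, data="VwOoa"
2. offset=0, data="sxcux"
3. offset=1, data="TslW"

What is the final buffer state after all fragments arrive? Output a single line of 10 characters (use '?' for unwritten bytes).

Answer: sTslWVwOoa

Derivation:
Fragment 1: offset=5 data="VwOoa" -> buffer=?????VwOoa
Fragment 2: offset=0 data="sxcux" -> buffer=sxcuxVwOoa
Fragment 3: offset=1 data="TslW" -> buffer=sTslWVwOoa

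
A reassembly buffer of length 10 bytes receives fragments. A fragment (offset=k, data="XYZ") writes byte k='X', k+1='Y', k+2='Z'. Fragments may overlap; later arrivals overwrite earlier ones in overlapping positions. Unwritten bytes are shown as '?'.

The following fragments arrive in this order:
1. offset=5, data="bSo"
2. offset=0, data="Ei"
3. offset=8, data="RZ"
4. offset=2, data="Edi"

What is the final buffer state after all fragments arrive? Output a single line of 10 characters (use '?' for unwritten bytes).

Fragment 1: offset=5 data="bSo" -> buffer=?????bSo??
Fragment 2: offset=0 data="Ei" -> buffer=Ei???bSo??
Fragment 3: offset=8 data="RZ" -> buffer=Ei???bSoRZ
Fragment 4: offset=2 data="Edi" -> buffer=EiEdibSoRZ

Answer: EiEdibSoRZ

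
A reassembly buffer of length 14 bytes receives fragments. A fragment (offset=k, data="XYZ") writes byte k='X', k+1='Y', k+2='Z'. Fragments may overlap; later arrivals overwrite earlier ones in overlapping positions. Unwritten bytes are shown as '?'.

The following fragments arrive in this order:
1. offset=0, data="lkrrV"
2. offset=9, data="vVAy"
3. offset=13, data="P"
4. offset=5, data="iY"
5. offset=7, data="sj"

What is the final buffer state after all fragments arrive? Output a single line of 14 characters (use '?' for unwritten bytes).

Fragment 1: offset=0 data="lkrrV" -> buffer=lkrrV?????????
Fragment 2: offset=9 data="vVAy" -> buffer=lkrrV????vVAy?
Fragment 3: offset=13 data="P" -> buffer=lkrrV????vVAyP
Fragment 4: offset=5 data="iY" -> buffer=lkrrViY??vVAyP
Fragment 5: offset=7 data="sj" -> buffer=lkrrViYsjvVAyP

Answer: lkrrViYsjvVAyP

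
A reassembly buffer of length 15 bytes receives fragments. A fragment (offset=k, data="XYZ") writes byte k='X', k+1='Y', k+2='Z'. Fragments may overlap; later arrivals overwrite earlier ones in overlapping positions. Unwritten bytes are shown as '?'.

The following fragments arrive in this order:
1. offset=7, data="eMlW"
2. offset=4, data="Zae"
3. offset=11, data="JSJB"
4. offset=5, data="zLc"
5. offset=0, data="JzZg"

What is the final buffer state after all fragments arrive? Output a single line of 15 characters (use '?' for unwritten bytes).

Answer: JzZgZzLcMlWJSJB

Derivation:
Fragment 1: offset=7 data="eMlW" -> buffer=???????eMlW????
Fragment 2: offset=4 data="Zae" -> buffer=????ZaeeMlW????
Fragment 3: offset=11 data="JSJB" -> buffer=????ZaeeMlWJSJB
Fragment 4: offset=5 data="zLc" -> buffer=????ZzLcMlWJSJB
Fragment 5: offset=0 data="JzZg" -> buffer=JzZgZzLcMlWJSJB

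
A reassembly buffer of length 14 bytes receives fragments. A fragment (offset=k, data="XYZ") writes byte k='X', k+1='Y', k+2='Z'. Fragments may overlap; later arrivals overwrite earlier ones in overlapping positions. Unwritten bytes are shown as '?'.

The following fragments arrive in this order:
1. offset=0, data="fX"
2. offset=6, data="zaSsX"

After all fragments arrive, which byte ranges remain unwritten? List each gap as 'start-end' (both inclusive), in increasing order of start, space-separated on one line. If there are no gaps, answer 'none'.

Answer: 2-5 11-13

Derivation:
Fragment 1: offset=0 len=2
Fragment 2: offset=6 len=5
Gaps: 2-5 11-13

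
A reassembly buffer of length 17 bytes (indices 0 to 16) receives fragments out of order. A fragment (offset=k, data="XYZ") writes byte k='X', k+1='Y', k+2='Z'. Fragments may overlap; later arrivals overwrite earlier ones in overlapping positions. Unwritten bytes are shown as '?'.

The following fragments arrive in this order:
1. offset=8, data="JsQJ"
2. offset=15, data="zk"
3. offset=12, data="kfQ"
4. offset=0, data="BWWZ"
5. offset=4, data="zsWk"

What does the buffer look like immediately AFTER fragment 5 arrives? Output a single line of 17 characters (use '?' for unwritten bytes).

Fragment 1: offset=8 data="JsQJ" -> buffer=????????JsQJ?????
Fragment 2: offset=15 data="zk" -> buffer=????????JsQJ???zk
Fragment 3: offset=12 data="kfQ" -> buffer=????????JsQJkfQzk
Fragment 4: offset=0 data="BWWZ" -> buffer=BWWZ????JsQJkfQzk
Fragment 5: offset=4 data="zsWk" -> buffer=BWWZzsWkJsQJkfQzk

Answer: BWWZzsWkJsQJkfQzk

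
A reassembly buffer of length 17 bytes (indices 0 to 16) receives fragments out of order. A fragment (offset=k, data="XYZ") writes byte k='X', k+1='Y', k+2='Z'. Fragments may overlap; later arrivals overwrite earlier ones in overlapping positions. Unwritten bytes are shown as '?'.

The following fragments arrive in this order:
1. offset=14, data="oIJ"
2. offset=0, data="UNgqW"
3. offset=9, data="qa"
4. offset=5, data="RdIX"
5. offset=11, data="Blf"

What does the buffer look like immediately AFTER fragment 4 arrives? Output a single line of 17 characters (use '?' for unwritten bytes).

Fragment 1: offset=14 data="oIJ" -> buffer=??????????????oIJ
Fragment 2: offset=0 data="UNgqW" -> buffer=UNgqW?????????oIJ
Fragment 3: offset=9 data="qa" -> buffer=UNgqW????qa???oIJ
Fragment 4: offset=5 data="RdIX" -> buffer=UNgqWRdIXqa???oIJ

Answer: UNgqWRdIXqa???oIJ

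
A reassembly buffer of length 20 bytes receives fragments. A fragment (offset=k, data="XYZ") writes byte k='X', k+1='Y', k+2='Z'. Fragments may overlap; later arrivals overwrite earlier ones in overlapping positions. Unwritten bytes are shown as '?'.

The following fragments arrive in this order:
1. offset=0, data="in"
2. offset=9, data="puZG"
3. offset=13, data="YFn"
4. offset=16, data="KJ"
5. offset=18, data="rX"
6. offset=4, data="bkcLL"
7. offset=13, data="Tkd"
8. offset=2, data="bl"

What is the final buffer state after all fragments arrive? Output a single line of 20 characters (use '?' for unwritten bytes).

Fragment 1: offset=0 data="in" -> buffer=in??????????????????
Fragment 2: offset=9 data="puZG" -> buffer=in???????puZG???????
Fragment 3: offset=13 data="YFn" -> buffer=in???????puZGYFn????
Fragment 4: offset=16 data="KJ" -> buffer=in???????puZGYFnKJ??
Fragment 5: offset=18 data="rX" -> buffer=in???????puZGYFnKJrX
Fragment 6: offset=4 data="bkcLL" -> buffer=in??bkcLLpuZGYFnKJrX
Fragment 7: offset=13 data="Tkd" -> buffer=in??bkcLLpuZGTkdKJrX
Fragment 8: offset=2 data="bl" -> buffer=inblbkcLLpuZGTkdKJrX

Answer: inblbkcLLpuZGTkdKJrX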